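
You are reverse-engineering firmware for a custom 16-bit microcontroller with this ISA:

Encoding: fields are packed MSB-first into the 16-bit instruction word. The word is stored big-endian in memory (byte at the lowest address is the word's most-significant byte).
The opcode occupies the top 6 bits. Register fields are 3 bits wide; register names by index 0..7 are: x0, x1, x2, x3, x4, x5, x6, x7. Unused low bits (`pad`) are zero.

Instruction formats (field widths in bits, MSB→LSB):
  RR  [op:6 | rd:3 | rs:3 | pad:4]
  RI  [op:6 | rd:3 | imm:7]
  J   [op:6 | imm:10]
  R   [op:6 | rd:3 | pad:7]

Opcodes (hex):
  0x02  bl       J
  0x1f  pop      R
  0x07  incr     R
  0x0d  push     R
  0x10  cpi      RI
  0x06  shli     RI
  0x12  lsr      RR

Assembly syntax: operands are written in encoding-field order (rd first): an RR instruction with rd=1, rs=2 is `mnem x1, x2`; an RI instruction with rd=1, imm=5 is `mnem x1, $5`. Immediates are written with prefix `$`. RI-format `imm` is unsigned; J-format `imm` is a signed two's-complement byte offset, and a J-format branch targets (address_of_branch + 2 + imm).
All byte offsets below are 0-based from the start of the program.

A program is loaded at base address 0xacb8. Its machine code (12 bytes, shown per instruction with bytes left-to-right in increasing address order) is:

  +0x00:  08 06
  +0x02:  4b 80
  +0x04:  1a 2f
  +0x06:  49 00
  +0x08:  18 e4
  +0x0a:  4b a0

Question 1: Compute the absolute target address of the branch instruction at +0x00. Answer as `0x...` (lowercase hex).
0xacc0

+0x00: 08 06 ⇒ word 0x0806 (big)
  top 6b → 0x2 → bl [J]
  imm: (w>>0)&0x3ff=0x6 → $6
  target = base 0xacb8 + off 0x00 + 2 + imm 6 = 0xacc0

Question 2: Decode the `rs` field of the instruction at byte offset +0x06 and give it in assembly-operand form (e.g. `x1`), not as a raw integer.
x0

off 0x06: read 49 00 as big → 0x4900
  op=0x4900>>10=0x12 ⇒ lsr (RR)
  [9:7] rd=2 = x2
  [6:4] rs=0 = x0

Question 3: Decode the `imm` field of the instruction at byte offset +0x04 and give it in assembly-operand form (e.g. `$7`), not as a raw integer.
$47

[04] 1a 2f → 0x1a2f
  top 6b → 0x6 → shli [RI]
  rd: (w>>7)&0x7=0x4 → x4
  imm: (w>>0)&0x7f=0x2f → $47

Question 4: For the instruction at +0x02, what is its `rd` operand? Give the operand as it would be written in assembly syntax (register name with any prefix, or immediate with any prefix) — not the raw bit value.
x7

off 0x02: read 4b 80 as big → 0x4b80
  op=0x4b80>>10=0x12 ⇒ lsr (RR)
  [9:7] rd=7 = x7
  [6:4] rs=0 = x0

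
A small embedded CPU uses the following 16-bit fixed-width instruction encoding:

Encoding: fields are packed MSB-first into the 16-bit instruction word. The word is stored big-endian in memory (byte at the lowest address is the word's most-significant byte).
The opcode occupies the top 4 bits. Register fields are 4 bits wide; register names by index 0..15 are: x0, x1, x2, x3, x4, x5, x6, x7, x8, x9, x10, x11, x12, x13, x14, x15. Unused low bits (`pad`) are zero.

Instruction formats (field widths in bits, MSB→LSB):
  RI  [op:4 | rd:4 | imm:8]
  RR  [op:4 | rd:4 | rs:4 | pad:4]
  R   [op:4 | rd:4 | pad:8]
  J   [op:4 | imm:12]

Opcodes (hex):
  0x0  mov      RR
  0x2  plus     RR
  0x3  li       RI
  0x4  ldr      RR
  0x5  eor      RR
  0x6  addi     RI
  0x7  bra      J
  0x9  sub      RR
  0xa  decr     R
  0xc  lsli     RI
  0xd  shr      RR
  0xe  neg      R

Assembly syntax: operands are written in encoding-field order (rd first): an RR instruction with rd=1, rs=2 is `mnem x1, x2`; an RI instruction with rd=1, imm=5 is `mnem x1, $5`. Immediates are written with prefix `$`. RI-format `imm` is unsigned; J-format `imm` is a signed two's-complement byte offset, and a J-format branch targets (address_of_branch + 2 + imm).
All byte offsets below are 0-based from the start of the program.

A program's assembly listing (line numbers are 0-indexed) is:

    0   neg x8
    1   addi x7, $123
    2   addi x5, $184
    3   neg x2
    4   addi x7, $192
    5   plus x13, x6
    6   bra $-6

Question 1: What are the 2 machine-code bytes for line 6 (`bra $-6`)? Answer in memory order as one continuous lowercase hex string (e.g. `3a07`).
line 6 (bra): pack op=0x7:4|imm=-6:12 = 0x7ffa; big→ 7f fa

7ffa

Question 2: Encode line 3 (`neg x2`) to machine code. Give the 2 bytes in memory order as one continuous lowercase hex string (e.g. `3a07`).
e200

line 3 (neg): pack op=0xe:4|rd=2:4|pad=0:8 = 0xe200; big→ e2 00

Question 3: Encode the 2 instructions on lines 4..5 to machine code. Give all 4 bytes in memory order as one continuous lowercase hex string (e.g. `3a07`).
4. addi fields op=0x6:4|rd=7:4|imm=192:8 → word 67c0h → 67 c0
5. plus fields op=0x2:4|rd=13:4|rs=6:4|pad=0:4 → word 2d60h → 2d 60

67c02d60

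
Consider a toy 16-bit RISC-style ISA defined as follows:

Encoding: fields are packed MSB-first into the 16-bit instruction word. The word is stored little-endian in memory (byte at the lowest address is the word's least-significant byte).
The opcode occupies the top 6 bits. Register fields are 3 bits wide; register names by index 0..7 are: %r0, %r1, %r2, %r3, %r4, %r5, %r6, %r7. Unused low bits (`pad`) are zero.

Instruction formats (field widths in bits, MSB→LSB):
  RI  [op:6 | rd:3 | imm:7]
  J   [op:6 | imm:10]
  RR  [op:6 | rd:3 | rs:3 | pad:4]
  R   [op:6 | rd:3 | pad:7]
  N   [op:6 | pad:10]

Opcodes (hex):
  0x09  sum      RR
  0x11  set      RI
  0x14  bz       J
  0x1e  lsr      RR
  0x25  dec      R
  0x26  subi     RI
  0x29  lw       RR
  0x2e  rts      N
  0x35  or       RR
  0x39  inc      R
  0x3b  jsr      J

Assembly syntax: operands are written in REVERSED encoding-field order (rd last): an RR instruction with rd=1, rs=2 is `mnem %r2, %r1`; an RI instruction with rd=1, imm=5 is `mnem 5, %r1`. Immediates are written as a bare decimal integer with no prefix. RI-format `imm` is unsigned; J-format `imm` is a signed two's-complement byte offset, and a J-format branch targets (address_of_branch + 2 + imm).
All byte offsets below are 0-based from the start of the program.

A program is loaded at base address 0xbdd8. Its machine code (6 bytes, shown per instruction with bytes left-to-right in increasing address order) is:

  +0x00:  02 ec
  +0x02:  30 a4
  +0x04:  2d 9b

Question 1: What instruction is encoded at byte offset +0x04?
subi 45, %r6

+0x04: 2d 9b ⇒ word 0x9b2d (little)
  opcode bits[15:10]=0x26: subi/RI
  [9:7] rd=6 = %r6
  [6:0] imm=45 = 45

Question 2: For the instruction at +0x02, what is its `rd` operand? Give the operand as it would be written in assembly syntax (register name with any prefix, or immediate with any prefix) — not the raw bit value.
[02] 30 a4 → 0xa430
  top 6b → 0x29 → lw [RR]
  rd: (w>>7)&0x7=0x0 → %r0
  rs: (w>>4)&0x7=0x3 → %r3

%r0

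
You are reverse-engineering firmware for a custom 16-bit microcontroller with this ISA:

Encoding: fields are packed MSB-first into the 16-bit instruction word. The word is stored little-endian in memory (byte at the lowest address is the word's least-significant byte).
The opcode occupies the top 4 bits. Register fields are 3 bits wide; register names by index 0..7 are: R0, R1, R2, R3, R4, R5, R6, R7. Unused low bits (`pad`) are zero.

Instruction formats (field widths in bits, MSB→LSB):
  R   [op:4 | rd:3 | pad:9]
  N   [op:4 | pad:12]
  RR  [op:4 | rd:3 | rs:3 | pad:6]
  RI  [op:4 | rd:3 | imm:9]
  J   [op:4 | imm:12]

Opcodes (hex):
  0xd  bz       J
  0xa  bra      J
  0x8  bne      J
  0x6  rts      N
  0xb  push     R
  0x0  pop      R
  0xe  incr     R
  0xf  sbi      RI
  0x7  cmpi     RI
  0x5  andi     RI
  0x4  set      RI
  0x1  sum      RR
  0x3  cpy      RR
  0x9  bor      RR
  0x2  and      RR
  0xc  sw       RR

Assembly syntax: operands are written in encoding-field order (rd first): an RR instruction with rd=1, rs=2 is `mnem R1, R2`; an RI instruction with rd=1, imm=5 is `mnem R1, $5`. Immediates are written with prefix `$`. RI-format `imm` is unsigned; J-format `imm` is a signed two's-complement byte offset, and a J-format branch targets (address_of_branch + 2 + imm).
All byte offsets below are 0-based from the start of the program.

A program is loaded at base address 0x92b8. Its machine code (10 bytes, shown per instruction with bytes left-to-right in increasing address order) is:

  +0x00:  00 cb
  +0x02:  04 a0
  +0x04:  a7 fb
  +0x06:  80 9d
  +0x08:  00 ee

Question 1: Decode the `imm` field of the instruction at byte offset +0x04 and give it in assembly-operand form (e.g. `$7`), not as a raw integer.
$423

@+04  little-endian(a7 fb) = 0xfba7
  top 4b → 0xf → sbi [RI]
  rd: (w>>9)&0x7=0x5 → R5
  imm: (w>>0)&0x1ff=0x1a7 → $423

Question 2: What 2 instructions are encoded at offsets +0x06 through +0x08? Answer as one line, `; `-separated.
bor R6, R6; incr R7

[06] 80 9d → 0x9d80
  op=0x9d80>>12=0x9 ⇒ bor (RR)
  rd@[11:9]=0x6 ⇒ R6
  rs@[8:6]=0x6 ⇒ R6
[08] 00 ee → 0xee00
  op=0xee00>>12=0xe ⇒ incr (R)
  rd@[11:9]=0x7 ⇒ R7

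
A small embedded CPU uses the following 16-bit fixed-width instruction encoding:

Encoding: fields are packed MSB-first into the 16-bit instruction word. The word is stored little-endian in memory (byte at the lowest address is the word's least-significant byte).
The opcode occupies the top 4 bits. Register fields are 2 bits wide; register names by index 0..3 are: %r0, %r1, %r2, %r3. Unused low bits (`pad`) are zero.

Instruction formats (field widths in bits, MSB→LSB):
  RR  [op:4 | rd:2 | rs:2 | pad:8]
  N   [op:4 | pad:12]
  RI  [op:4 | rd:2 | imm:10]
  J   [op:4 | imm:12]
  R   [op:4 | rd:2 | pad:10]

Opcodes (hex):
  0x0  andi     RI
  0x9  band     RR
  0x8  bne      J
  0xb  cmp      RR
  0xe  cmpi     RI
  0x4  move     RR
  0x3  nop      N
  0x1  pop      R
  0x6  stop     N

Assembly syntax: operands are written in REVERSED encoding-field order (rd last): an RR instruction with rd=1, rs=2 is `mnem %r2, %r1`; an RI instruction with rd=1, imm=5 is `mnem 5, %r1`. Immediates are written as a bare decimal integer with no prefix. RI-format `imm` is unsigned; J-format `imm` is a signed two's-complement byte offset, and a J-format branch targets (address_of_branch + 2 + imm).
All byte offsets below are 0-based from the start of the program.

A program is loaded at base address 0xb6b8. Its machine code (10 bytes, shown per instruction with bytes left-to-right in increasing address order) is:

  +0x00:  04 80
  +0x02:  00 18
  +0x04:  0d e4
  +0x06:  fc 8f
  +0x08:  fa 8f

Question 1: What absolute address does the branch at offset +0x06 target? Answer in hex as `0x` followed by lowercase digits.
0xb6bc

@+06  little-endian(fc 8f) = 0x8ffc
  top 4b → 0x8 → bne [J]
  [11:0] imm=4092 (s12→-4) = -4
  target = base 0xb6b8 + off 0x06 + 2 + imm -4 = 0xb6bc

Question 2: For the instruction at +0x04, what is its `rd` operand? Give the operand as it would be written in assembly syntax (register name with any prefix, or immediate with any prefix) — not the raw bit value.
+0x04: 0d e4 ⇒ word 0xe40d (little)
  op=0xe40d>>12=0xe ⇒ cmpi (RI)
  rd@[11:10]=0x1 ⇒ %r1
  imm@[9:0]=0xd ⇒ 13

%r1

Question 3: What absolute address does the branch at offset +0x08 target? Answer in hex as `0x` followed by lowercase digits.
0xb6bc

off 0x08: read fa 8f as little → 0x8ffa
  opcode bits[15:12]=0x8: bne/J
  imm: (w>>0)&0xfff=0xffa (s12→-6) → -6
  target = base 0xb6b8 + off 0x08 + 2 + imm -6 = 0xb6bc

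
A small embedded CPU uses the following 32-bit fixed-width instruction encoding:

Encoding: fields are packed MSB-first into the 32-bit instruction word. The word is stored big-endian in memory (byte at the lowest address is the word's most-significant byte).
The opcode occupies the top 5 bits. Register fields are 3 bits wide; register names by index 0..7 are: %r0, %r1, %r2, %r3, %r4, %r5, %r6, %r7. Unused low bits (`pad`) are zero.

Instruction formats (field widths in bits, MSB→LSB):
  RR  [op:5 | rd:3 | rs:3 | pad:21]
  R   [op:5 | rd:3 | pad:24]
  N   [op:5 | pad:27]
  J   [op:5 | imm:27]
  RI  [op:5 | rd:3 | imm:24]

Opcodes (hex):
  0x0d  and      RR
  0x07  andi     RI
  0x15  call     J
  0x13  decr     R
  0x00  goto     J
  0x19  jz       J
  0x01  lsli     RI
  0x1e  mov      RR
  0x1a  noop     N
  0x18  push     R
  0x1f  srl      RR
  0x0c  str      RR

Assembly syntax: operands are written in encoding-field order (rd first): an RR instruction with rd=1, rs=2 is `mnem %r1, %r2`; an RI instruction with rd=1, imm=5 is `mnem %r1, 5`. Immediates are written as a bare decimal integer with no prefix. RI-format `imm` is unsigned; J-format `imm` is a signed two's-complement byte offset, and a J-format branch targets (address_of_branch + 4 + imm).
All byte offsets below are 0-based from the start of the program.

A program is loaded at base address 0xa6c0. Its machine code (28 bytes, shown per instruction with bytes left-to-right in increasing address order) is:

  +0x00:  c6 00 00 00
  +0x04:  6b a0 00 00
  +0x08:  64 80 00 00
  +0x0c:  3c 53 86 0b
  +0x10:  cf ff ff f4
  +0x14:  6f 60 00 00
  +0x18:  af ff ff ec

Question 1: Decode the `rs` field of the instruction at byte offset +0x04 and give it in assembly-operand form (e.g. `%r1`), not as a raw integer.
off 0x04: read 6b a0 00 00 as big → 0x6ba00000
  op=0x6ba00000>>27=0xd ⇒ and (RR)
  [26:24] rd=3 = %r3
  [23:21] rs=5 = %r5

%r5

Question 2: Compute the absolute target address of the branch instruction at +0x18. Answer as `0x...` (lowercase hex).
0xa6c8

[18] af ff ff ec → 0xafffffec
  op=0xafffffec>>27=0x15 ⇒ call (J)
  imm@[26:0]=0x7ffffec (s27→-20) ⇒ -20
  target = base 0xa6c0 + off 0x18 + 4 + imm -20 = 0xa6c8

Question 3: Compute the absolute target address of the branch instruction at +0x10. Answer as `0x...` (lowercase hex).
@+10  big-endian(cf ff ff f4) = 0xcffffff4
  op=0xcffffff4>>27=0x19 ⇒ jz (J)
  imm: (w>>0)&0x7ffffff=0x7fffff4 (s27→-12) → -12
  target = base 0xa6c0 + off 0x10 + 4 + imm -12 = 0xa6c8

0xa6c8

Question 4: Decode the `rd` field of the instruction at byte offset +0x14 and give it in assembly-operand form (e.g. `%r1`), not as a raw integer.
@+14  big-endian(6f 60 00 00) = 0x6f600000
  opcode bits[31:27]=0xd: and/RR
  rd: (w>>24)&0x7=0x7 → %r7
  rs: (w>>21)&0x7=0x3 → %r3

%r7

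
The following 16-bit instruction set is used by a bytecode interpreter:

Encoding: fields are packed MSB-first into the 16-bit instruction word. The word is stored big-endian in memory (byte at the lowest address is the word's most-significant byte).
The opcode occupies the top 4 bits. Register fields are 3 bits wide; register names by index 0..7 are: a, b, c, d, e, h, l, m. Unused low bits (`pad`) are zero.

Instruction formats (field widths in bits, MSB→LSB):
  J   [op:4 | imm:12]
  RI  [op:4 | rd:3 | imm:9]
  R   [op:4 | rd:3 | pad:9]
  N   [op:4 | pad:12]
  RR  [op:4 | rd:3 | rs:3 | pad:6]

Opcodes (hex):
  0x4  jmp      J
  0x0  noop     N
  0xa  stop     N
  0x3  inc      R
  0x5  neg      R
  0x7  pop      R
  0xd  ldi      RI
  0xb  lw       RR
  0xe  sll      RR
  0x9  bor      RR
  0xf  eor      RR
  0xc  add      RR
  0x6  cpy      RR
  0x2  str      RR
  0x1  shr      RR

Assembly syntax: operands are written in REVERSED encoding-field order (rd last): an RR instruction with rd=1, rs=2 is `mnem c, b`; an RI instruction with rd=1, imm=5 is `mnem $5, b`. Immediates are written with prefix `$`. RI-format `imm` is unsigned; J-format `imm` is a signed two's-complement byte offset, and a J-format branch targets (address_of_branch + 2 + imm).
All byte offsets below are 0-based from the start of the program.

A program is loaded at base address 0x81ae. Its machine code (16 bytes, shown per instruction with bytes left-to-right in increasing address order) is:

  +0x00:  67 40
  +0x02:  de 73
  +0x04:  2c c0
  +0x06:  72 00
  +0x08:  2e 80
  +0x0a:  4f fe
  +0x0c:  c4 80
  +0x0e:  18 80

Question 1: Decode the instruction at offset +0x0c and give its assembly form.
add c, c

@+0c  big-endian(c4 80) = 0xc480
  opcode bits[15:12]=0xc: add/RR
  rd@[11:9]=0x2 ⇒ c
  rs@[8:6]=0x2 ⇒ c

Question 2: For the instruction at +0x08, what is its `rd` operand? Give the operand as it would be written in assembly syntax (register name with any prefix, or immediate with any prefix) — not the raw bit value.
[08] 2e 80 → 0x2e80
  opcode bits[15:12]=0x2: str/RR
  rd@[11:9]=0x7 ⇒ m
  rs@[8:6]=0x2 ⇒ c

m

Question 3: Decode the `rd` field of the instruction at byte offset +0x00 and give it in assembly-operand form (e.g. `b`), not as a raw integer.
d

[00] 67 40 → 0x6740
  opcode bits[15:12]=0x6: cpy/RR
  rd: (w>>9)&0x7=0x3 → d
  rs: (w>>6)&0x7=0x5 → h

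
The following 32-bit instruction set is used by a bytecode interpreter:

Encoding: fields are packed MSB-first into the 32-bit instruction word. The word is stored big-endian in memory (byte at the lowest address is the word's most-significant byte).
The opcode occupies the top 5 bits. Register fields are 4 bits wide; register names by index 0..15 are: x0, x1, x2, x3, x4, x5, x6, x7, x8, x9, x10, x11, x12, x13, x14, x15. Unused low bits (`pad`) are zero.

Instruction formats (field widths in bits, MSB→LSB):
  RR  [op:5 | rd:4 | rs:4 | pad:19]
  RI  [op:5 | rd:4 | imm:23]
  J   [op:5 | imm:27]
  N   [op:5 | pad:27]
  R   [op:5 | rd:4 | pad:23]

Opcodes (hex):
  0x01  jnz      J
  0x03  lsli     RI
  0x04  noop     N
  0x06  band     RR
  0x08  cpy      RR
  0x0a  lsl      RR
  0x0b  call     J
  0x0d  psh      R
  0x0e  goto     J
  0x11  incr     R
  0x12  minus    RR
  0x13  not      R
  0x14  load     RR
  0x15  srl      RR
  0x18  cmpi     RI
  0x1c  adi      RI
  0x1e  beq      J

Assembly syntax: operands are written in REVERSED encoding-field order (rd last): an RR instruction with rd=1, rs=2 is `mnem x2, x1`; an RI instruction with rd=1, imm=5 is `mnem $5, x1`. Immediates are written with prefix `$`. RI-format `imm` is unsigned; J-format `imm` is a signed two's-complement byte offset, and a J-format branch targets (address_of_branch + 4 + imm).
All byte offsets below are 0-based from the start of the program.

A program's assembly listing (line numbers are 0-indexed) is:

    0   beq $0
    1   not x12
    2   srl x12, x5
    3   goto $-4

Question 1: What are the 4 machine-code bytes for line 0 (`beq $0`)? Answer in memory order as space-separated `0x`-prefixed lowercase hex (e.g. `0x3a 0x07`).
0. beq fields op=0x1e:5|imm=0:27 → word f0000000h → f0 00 00 00

0xf0 0x00 0x00 0x00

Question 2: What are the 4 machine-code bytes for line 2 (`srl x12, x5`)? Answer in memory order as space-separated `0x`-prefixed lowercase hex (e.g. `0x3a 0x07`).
0xaa 0xe0 0x00 0x00

2. srl fields op=0x15:5|rd=5:4|rs=12:4|pad=0:19 → word aae00000h → aa e0 00 00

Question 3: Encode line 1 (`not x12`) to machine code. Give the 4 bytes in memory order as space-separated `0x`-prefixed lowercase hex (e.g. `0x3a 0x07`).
0x9e 0x00 0x00 0x00

1. not fields op=0x13:5|rd=12:4|pad=0:23 → word 9e000000h → 9e 00 00 00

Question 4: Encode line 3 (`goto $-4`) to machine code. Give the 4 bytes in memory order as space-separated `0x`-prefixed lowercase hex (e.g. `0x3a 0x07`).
3. goto fields op=0xe:5|imm=-4:27 → word 77fffffch → 77 ff ff fc

0x77 0xff 0xff 0xfc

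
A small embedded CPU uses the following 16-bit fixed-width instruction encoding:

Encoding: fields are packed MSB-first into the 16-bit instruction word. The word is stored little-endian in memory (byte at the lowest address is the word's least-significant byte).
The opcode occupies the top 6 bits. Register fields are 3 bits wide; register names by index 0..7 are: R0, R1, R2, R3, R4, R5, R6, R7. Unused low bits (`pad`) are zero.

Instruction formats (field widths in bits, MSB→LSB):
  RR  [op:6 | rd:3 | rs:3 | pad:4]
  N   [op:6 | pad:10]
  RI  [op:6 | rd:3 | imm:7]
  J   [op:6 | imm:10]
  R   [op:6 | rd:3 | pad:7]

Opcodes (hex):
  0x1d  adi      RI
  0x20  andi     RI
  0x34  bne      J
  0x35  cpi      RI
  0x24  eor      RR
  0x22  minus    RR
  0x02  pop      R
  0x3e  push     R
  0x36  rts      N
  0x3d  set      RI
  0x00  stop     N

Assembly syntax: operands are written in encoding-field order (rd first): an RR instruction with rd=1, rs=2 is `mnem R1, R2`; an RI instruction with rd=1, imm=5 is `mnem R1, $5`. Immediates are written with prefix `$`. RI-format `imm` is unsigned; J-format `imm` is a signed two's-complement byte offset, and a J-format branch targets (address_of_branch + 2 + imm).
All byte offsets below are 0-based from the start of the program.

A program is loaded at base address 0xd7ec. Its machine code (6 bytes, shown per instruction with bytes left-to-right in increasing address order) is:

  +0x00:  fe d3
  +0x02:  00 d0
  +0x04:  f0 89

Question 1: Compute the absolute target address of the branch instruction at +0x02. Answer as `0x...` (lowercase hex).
@+02  little-endian(00 d0) = 0xd000
  opcode bits[15:10]=0x34: bne/J
  imm@[9:0]=0x0 ⇒ $0
  target = base 0xd7ec + off 0x02 + 2 + imm 0 = 0xd7f0

0xd7f0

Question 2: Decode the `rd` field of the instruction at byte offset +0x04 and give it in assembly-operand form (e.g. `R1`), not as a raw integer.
+0x04: f0 89 ⇒ word 0x89f0 (little)
  opcode bits[15:10]=0x22: minus/RR
  rd@[9:7]=0x3 ⇒ R3
  rs@[6:4]=0x7 ⇒ R7

R3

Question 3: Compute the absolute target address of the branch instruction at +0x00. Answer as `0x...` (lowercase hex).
0xd7ec

@+00  little-endian(fe d3) = 0xd3fe
  op=0xd3fe>>10=0x34 ⇒ bne (J)
  [9:0] imm=1022 (s10→-2) = $-2
  target = base 0xd7ec + off 0x00 + 2 + imm -2 = 0xd7ec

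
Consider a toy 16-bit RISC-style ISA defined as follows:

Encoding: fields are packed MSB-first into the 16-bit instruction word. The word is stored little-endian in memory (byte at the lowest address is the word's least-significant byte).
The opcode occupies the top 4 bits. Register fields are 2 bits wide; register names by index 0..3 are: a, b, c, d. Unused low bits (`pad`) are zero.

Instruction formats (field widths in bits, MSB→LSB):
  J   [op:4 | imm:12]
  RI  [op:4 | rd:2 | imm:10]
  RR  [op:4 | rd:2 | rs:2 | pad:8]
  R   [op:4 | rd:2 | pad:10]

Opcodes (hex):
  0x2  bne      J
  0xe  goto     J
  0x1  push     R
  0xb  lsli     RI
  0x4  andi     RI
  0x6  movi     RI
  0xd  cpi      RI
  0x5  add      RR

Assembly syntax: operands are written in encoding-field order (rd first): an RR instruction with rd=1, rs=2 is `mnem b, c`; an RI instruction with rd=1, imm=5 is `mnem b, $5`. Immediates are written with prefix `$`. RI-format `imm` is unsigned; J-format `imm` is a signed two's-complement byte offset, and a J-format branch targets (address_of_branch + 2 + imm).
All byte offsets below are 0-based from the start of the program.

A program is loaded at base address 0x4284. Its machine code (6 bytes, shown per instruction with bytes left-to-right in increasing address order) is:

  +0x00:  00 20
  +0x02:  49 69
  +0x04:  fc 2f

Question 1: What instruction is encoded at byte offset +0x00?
bne $0

[00] 00 20 → 0x2000
  top 4b → 0x2 → bne [J]
  imm: (w>>0)&0xfff=0x0 → $0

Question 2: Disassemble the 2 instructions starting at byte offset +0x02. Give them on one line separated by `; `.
movi c, $329; bne $-4

off 0x02: read 49 69 as little → 0x6949
  top 4b → 0x6 → movi [RI]
  [11:10] rd=2 = c
  [9:0] imm=329 = $329
off 0x04: read fc 2f as little → 0x2ffc
  top 4b → 0x2 → bne [J]
  [11:0] imm=4092 (s12→-4) = $-4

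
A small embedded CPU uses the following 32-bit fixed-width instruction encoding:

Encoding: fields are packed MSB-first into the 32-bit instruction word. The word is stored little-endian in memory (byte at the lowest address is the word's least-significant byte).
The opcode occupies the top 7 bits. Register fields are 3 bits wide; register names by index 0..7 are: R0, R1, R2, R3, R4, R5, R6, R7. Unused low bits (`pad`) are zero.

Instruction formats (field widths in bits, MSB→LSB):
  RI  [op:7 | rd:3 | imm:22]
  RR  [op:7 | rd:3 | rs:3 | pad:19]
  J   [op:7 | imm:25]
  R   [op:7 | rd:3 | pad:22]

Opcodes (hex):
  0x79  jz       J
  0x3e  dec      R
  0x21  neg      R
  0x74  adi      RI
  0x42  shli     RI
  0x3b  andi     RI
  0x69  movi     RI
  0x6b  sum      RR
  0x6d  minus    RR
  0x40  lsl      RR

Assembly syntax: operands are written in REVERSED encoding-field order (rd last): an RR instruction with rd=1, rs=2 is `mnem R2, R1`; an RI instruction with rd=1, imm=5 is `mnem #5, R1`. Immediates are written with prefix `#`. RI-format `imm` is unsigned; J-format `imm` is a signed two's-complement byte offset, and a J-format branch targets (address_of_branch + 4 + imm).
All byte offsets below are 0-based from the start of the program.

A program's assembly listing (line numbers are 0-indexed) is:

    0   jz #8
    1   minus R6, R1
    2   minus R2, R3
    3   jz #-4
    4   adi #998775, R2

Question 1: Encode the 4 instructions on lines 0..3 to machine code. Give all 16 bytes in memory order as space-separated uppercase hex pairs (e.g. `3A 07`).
L0: jz op=0x79:7|imm=8:25 ⇒ 0xf2000008 ⇒ little 08 00 00 f2
L1: minus op=0x6d:7|rd=1:3|rs=6:3|pad=0:19 ⇒ 0xda700000 ⇒ little 00 00 70 da
L2: minus op=0x6d:7|rd=3:3|rs=2:3|pad=0:19 ⇒ 0xdad00000 ⇒ little 00 00 d0 da
L3: jz op=0x79:7|imm=-4:25 ⇒ 0xf3fffffc ⇒ little fc ff ff f3

08 00 00 F2 00 00 70 DA 00 00 D0 DA FC FF FF F3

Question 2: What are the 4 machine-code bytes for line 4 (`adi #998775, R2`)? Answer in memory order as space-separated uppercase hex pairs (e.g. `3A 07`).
L4: adi op=0x74:7|rd=2:3|imm=998775:22 ⇒ 0xe88f3d77 ⇒ little 77 3d 8f e8

77 3D 8F E8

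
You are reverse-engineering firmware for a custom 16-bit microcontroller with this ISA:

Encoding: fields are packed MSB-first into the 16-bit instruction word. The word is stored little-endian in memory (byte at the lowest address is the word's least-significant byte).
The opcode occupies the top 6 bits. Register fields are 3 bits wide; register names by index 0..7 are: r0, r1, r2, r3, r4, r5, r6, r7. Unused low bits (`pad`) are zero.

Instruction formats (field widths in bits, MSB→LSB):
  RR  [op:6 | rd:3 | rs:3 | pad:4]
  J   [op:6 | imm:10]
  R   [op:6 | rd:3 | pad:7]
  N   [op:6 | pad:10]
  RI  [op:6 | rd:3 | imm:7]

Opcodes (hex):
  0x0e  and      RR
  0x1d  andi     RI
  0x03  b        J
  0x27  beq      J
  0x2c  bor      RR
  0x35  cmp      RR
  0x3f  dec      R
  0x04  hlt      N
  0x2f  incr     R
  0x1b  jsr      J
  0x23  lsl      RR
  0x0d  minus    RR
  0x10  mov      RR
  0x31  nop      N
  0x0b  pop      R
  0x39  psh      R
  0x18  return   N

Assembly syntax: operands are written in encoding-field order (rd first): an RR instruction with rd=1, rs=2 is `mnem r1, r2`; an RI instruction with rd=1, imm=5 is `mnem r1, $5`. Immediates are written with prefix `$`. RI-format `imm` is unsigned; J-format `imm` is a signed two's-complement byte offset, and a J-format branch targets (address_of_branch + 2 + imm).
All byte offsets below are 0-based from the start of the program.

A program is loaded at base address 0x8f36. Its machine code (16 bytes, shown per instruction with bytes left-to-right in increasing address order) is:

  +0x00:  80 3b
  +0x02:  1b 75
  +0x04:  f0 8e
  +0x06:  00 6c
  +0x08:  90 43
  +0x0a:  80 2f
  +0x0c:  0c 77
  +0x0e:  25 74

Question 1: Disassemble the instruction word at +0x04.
lsl r5, r7

+0x04: f0 8e ⇒ word 0x8ef0 (little)
  op=0x8ef0>>10=0x23 ⇒ lsl (RR)
  [9:7] rd=5 = r5
  [6:4] rs=7 = r7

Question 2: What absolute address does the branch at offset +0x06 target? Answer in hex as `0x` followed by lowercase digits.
+0x06: 00 6c ⇒ word 0x6c00 (little)
  opcode bits[15:10]=0x1b: jsr/J
  [9:0] imm=0 = $0
  target = base 0x8f36 + off 0x06 + 2 + imm 0 = 0x8f3e

0x8f3e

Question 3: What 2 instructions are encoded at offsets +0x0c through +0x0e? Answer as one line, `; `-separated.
andi r6, $12; andi r0, $37

+0x0c: 0c 77 ⇒ word 0x770c (little)
  opcode bits[15:10]=0x1d: andi/RI
  [9:7] rd=6 = r6
  [6:0] imm=12 = $12
+0x0e: 25 74 ⇒ word 0x7425 (little)
  opcode bits[15:10]=0x1d: andi/RI
  [9:7] rd=0 = r0
  [6:0] imm=37 = $37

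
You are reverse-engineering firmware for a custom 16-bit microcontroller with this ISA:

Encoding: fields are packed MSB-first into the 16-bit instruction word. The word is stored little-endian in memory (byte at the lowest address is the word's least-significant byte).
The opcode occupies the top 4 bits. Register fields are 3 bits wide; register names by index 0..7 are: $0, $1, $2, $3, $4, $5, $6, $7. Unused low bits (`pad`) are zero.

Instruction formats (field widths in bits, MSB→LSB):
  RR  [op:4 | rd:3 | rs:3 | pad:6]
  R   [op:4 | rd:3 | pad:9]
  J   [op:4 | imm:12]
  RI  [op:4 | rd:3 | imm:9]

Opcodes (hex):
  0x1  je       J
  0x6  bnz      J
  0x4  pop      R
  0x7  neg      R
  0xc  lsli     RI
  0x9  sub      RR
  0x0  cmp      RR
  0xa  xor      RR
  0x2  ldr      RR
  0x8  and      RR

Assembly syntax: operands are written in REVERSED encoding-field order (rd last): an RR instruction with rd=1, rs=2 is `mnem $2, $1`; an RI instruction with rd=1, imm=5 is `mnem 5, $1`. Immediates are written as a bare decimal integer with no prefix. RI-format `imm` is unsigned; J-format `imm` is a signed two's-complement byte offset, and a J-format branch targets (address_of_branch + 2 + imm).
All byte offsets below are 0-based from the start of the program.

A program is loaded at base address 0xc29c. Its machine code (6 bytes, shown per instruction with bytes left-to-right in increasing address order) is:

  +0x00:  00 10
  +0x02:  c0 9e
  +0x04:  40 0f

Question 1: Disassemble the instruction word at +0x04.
cmp $5, $7

off 0x04: read 40 0f as little → 0x0f40
  op=0x0f40>>12=0x0 ⇒ cmp (RR)
  [11:9] rd=7 = $7
  [8:6] rs=5 = $5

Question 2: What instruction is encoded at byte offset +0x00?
+0x00: 00 10 ⇒ word 0x1000 (little)
  top 4b → 0x1 → je [J]
  imm: (w>>0)&0xfff=0x0 → 0

je 0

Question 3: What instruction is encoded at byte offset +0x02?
sub $3, $7

[02] c0 9e → 0x9ec0
  op=0x9ec0>>12=0x9 ⇒ sub (RR)
  [11:9] rd=7 = $7
  [8:6] rs=3 = $3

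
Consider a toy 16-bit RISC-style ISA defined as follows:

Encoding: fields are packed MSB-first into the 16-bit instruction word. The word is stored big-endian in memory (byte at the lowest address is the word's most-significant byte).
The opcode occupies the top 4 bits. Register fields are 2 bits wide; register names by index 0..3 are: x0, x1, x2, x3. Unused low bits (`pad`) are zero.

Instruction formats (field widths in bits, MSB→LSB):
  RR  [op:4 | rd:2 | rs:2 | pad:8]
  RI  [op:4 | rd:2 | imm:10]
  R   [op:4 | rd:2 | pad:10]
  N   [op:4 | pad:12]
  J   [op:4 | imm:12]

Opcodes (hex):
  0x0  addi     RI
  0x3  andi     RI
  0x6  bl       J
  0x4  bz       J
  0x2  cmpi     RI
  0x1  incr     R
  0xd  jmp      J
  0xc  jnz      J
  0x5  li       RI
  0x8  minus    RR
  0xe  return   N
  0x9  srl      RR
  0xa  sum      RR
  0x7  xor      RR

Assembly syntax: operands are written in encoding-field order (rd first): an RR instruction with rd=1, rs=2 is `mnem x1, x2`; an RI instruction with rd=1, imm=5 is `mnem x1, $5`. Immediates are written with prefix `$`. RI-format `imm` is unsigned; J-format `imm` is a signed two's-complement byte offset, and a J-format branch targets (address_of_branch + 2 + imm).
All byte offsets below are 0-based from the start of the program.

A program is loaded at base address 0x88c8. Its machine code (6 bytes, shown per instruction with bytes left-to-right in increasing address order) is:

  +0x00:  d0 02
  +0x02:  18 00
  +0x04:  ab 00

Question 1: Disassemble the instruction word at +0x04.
@+04  big-endian(ab 00) = 0xab00
  opcode bits[15:12]=0xa: sum/RR
  rd@[11:10]=0x2 ⇒ x2
  rs@[9:8]=0x3 ⇒ x3

sum x2, x3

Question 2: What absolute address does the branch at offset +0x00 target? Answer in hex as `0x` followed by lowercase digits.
0x88cc

+0x00: d0 02 ⇒ word 0xd002 (big)
  opcode bits[15:12]=0xd: jmp/J
  imm@[11:0]=0x2 ⇒ $2
  target = base 0x88c8 + off 0x00 + 2 + imm 2 = 0x88cc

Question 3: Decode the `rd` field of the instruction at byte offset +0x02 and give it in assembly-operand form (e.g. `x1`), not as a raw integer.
@+02  big-endian(18 00) = 0x1800
  op=0x1800>>12=0x1 ⇒ incr (R)
  rd: (w>>10)&0x3=0x2 → x2

x2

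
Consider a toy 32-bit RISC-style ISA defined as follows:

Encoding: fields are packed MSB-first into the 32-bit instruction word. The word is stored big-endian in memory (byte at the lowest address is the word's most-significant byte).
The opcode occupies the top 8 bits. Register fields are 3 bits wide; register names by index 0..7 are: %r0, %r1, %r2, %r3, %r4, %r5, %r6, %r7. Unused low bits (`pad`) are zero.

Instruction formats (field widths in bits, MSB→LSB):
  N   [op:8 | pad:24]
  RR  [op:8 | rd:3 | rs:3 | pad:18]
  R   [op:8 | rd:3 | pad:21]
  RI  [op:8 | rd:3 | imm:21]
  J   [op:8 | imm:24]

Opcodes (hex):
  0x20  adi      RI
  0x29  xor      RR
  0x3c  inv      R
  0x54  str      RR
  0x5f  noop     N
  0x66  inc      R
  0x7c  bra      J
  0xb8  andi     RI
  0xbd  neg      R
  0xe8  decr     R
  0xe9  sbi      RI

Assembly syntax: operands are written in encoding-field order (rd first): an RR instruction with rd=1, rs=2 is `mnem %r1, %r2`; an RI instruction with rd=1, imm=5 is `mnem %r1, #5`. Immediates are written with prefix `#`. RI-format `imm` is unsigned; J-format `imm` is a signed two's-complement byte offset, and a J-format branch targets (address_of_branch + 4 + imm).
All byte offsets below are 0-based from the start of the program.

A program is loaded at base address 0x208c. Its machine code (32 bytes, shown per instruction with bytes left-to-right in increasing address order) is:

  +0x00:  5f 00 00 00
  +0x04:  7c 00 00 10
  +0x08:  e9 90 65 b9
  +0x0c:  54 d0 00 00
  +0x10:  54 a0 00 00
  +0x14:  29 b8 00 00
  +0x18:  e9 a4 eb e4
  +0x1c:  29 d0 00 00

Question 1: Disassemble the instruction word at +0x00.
@+00  big-endian(5f 00 00 00) = 0x5f000000
  opcode bits[31:24]=0x5f: noop/N

noop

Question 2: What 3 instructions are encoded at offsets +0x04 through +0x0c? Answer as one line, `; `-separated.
bra #16; sbi %r4, #1074617; str %r6, %r4

[04] 7c 00 00 10 → 0x7c000010
  top 8b → 0x7c → bra [J]
  imm@[23:0]=0x10 ⇒ #16
[08] e9 90 65 b9 → 0xe99065b9
  top 8b → 0xe9 → sbi [RI]
  rd@[23:21]=0x4 ⇒ %r4
  imm@[20:0]=0x1065b9 ⇒ #1074617
[0c] 54 d0 00 00 → 0x54d00000
  top 8b → 0x54 → str [RR]
  rd@[23:21]=0x6 ⇒ %r6
  rs@[20:18]=0x4 ⇒ %r4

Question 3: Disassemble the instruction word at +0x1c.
xor %r6, %r4

[1c] 29 d0 00 00 → 0x29d00000
  op=0x29d00000>>24=0x29 ⇒ xor (RR)
  rd@[23:21]=0x6 ⇒ %r6
  rs@[20:18]=0x4 ⇒ %r4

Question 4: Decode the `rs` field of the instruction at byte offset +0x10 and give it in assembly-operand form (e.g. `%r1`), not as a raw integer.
%r0

@+10  big-endian(54 a0 00 00) = 0x54a00000
  opcode bits[31:24]=0x54: str/RR
  rd: (w>>21)&0x7=0x5 → %r5
  rs: (w>>18)&0x7=0x0 → %r0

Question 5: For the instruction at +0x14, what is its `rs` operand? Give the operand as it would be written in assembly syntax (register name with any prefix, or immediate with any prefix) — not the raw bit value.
%r6

off 0x14: read 29 b8 00 00 as big → 0x29b80000
  opcode bits[31:24]=0x29: xor/RR
  rd: (w>>21)&0x7=0x5 → %r5
  rs: (w>>18)&0x7=0x6 → %r6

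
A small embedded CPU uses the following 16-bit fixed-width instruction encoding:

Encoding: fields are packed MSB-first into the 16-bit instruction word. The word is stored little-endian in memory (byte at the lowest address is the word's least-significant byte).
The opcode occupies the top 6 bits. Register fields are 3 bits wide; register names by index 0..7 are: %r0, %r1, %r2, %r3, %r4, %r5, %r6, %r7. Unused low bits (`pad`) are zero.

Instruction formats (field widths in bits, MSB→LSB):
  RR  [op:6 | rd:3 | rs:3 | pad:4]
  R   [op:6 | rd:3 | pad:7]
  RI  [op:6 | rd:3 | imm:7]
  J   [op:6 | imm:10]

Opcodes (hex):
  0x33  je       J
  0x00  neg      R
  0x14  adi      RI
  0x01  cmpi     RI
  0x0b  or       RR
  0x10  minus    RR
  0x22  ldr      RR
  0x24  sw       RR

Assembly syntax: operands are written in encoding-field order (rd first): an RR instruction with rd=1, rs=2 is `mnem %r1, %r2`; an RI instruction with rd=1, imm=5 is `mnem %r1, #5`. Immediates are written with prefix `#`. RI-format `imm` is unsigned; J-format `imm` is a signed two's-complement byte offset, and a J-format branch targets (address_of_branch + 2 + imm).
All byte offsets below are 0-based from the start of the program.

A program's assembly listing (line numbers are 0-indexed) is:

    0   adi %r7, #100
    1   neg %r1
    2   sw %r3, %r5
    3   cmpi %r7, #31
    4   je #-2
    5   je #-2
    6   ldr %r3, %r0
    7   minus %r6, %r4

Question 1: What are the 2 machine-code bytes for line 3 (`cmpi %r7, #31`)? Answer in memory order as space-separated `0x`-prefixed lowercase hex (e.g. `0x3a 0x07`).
L3: cmpi op=0x1:6|rd=7:3|imm=31:7 ⇒ 0x079f ⇒ little 9f 07

0x9f 0x07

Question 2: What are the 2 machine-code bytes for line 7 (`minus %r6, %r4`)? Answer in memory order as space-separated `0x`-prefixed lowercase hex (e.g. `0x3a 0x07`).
0x40 0x43

line 7 (minus): pack op=0x10:6|rd=6:3|rs=4:3|pad=0:4 = 0x4340; little→ 40 43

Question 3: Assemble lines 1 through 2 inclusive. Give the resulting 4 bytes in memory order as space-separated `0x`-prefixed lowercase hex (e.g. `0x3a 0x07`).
0x80 0x00 0xd0 0x91

L1: neg op=0x0:6|rd=1:3|pad=0:7 ⇒ 0x0080 ⇒ little 80 00
L2: sw op=0x24:6|rd=3:3|rs=5:3|pad=0:4 ⇒ 0x91d0 ⇒ little d0 91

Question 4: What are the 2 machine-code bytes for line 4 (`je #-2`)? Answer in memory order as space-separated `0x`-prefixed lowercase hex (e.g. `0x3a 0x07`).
0xfe 0xcf

4. je fields op=0x33:6|imm=-2:10 → word cffeh → fe cf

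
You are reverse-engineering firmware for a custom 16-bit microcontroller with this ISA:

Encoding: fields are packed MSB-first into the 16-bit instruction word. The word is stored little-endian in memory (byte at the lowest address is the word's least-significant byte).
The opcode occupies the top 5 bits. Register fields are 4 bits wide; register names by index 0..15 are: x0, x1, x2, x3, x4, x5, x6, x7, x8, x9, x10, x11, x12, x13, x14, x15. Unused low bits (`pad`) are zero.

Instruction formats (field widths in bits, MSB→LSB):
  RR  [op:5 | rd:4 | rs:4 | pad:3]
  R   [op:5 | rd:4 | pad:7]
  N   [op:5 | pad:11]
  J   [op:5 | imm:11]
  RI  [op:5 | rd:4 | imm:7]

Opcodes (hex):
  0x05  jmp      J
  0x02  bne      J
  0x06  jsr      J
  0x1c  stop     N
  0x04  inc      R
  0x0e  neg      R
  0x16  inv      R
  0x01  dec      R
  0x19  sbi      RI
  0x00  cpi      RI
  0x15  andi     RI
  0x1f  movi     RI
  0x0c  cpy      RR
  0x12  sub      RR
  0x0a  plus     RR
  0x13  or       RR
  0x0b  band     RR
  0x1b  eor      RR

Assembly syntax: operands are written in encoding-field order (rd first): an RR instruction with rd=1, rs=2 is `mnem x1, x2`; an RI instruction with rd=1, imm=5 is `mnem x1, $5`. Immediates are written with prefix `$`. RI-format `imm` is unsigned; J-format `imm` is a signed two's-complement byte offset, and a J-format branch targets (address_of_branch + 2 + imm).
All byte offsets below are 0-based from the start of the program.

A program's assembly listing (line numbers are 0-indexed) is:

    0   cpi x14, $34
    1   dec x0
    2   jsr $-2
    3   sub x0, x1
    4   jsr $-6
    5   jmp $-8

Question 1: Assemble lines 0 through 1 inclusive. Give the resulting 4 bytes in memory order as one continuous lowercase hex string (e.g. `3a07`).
22070008

0. cpi fields op=0x0:5|rd=14:4|imm=34:7 → word 0722h → 22 07
1. dec fields op=0x1:5|rd=0:4|pad=0:7 → word 0800h → 00 08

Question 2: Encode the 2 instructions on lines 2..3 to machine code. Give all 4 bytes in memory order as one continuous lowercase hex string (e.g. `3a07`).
fe370890

line 2 (jsr): pack op=0x6:5|imm=-2:11 = 0x37fe; little→ fe 37
line 3 (sub): pack op=0x12:5|rd=0:4|rs=1:4|pad=0:3 = 0x9008; little→ 08 90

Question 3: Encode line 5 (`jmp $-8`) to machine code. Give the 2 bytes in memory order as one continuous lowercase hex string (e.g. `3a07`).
f82f

L5: jmp op=0x5:5|imm=-8:11 ⇒ 0x2ff8 ⇒ little f8 2f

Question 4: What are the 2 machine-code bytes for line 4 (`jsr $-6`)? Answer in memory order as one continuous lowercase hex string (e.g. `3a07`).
line 4 (jsr): pack op=0x6:5|imm=-6:11 = 0x37fa; little→ fa 37

fa37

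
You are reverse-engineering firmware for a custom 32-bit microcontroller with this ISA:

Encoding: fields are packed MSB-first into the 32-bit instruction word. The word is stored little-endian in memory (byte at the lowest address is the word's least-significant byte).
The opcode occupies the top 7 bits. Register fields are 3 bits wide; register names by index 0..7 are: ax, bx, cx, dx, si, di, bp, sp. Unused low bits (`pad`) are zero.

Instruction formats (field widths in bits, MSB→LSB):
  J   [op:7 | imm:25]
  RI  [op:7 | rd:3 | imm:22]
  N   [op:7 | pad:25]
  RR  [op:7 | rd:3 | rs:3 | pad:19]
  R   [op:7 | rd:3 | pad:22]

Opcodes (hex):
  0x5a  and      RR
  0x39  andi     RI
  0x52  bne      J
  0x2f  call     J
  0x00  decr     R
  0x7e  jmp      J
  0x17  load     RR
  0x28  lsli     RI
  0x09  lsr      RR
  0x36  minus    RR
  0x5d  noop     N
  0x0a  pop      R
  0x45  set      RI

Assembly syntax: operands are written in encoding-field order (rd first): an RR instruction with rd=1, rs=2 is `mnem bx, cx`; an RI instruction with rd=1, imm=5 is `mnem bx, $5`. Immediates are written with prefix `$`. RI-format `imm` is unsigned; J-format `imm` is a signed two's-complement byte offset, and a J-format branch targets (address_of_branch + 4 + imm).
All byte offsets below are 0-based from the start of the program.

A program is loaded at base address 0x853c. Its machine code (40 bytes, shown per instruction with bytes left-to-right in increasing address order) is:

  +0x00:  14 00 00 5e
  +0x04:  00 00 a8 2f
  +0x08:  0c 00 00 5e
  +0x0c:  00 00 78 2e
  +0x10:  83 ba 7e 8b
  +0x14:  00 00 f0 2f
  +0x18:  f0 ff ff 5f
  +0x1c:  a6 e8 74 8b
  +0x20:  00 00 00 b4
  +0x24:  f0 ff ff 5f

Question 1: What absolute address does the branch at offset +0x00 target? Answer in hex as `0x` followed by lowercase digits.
@+00  little-endian(14 00 00 5e) = 0x5e000014
  op=0x5e000014>>25=0x2f ⇒ call (J)
  imm: (w>>0)&0x1ffffff=0x14 → $20
  target = base 0x853c + off 0x00 + 4 + imm 20 = 0x8554

0x8554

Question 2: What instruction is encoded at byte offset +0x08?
call $12

+0x08: 0c 00 00 5e ⇒ word 0x5e00000c (little)
  opcode bits[31:25]=0x2f: call/J
  [24:0] imm=12 = $12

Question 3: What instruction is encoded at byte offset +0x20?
@+20  little-endian(00 00 00 b4) = 0xb4000000
  top 7b → 0x5a → and [RR]
  rd: (w>>22)&0x7=0x0 → ax
  rs: (w>>19)&0x7=0x0 → ax

and ax, ax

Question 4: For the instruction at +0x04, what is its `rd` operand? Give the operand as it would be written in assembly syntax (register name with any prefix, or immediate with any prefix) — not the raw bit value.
bp

+0x04: 00 00 a8 2f ⇒ word 0x2fa80000 (little)
  op=0x2fa80000>>25=0x17 ⇒ load (RR)
  rd@[24:22]=0x6 ⇒ bp
  rs@[21:19]=0x5 ⇒ di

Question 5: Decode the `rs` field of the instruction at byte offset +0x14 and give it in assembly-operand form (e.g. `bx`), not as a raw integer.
[14] 00 00 f0 2f → 0x2ff00000
  opcode bits[31:25]=0x17: load/RR
  [24:22] rd=7 = sp
  [21:19] rs=6 = bp

bp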